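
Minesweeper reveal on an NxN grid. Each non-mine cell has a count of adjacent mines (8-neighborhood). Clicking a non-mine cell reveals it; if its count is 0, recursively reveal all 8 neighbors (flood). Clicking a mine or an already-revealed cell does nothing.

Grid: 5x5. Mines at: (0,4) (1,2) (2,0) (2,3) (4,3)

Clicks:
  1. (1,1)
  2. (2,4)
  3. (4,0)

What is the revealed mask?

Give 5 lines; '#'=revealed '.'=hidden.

Answer: .....
.#...
....#
###..
###..

Derivation:
Click 1 (1,1) count=2: revealed 1 new [(1,1)] -> total=1
Click 2 (2,4) count=1: revealed 1 new [(2,4)] -> total=2
Click 3 (4,0) count=0: revealed 6 new [(3,0) (3,1) (3,2) (4,0) (4,1) (4,2)] -> total=8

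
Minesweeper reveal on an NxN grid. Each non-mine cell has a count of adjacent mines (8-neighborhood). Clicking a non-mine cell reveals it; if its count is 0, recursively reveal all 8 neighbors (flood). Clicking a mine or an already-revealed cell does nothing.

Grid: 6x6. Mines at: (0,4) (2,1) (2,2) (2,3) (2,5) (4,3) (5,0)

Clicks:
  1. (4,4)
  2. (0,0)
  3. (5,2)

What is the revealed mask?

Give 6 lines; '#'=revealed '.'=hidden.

Answer: ####..
####..
......
......
....#.
..#...

Derivation:
Click 1 (4,4) count=1: revealed 1 new [(4,4)] -> total=1
Click 2 (0,0) count=0: revealed 8 new [(0,0) (0,1) (0,2) (0,3) (1,0) (1,1) (1,2) (1,3)] -> total=9
Click 3 (5,2) count=1: revealed 1 new [(5,2)] -> total=10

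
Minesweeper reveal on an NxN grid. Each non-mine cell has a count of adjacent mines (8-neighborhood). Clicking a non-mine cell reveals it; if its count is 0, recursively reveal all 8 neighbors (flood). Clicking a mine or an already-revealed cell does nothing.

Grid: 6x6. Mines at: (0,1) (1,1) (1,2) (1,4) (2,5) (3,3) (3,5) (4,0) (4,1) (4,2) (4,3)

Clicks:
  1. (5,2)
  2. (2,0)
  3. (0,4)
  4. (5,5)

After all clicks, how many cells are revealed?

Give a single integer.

Click 1 (5,2) count=3: revealed 1 new [(5,2)] -> total=1
Click 2 (2,0) count=1: revealed 1 new [(2,0)] -> total=2
Click 3 (0,4) count=1: revealed 1 new [(0,4)] -> total=3
Click 4 (5,5) count=0: revealed 4 new [(4,4) (4,5) (5,4) (5,5)] -> total=7

Answer: 7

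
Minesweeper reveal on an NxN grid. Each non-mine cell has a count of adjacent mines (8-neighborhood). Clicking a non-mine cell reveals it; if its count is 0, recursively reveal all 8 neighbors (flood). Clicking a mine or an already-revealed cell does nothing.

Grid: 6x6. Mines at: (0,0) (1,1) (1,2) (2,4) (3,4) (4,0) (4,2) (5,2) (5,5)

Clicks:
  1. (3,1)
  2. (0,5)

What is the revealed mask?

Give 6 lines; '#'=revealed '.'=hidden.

Answer: ...###
...###
......
.#....
......
......

Derivation:
Click 1 (3,1) count=2: revealed 1 new [(3,1)] -> total=1
Click 2 (0,5) count=0: revealed 6 new [(0,3) (0,4) (0,5) (1,3) (1,4) (1,5)] -> total=7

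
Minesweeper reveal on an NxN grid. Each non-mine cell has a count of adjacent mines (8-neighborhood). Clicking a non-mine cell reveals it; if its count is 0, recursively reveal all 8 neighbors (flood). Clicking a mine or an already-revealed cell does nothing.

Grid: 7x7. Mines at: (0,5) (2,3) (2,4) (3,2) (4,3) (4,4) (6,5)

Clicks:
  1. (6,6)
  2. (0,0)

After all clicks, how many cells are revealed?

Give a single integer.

Answer: 29

Derivation:
Click 1 (6,6) count=1: revealed 1 new [(6,6)] -> total=1
Click 2 (0,0) count=0: revealed 28 new [(0,0) (0,1) (0,2) (0,3) (0,4) (1,0) (1,1) (1,2) (1,3) (1,4) (2,0) (2,1) (2,2) (3,0) (3,1) (4,0) (4,1) (4,2) (5,0) (5,1) (5,2) (5,3) (5,4) (6,0) (6,1) (6,2) (6,3) (6,4)] -> total=29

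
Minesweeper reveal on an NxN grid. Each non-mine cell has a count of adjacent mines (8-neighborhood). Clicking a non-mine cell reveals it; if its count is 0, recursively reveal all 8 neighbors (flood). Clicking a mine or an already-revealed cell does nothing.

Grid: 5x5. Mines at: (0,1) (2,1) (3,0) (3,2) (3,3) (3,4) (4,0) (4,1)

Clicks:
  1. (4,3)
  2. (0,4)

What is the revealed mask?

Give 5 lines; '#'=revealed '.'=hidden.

Click 1 (4,3) count=3: revealed 1 new [(4,3)] -> total=1
Click 2 (0,4) count=0: revealed 9 new [(0,2) (0,3) (0,4) (1,2) (1,3) (1,4) (2,2) (2,3) (2,4)] -> total=10

Answer: ..###
..###
..###
.....
...#.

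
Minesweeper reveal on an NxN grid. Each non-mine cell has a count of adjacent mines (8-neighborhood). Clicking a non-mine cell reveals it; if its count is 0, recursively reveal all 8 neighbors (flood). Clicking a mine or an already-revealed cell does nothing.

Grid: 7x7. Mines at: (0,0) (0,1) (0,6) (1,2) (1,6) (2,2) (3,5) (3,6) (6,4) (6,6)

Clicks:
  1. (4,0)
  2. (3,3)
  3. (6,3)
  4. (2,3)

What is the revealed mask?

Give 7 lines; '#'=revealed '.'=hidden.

Answer: .......
##.....
##.#...
#####..
#####..
#####..
####...

Derivation:
Click 1 (4,0) count=0: revealed 23 new [(1,0) (1,1) (2,0) (2,1) (3,0) (3,1) (3,2) (3,3) (3,4) (4,0) (4,1) (4,2) (4,3) (4,4) (5,0) (5,1) (5,2) (5,3) (5,4) (6,0) (6,1) (6,2) (6,3)] -> total=23
Click 2 (3,3) count=1: revealed 0 new [(none)] -> total=23
Click 3 (6,3) count=1: revealed 0 new [(none)] -> total=23
Click 4 (2,3) count=2: revealed 1 new [(2,3)] -> total=24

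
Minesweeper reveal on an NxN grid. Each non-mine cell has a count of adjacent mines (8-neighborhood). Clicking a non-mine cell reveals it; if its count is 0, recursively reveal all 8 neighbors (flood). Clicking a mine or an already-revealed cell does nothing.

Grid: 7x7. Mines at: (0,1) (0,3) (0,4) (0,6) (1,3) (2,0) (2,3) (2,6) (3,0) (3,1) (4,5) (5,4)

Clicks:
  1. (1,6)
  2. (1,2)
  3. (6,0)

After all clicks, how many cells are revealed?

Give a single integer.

Click 1 (1,6) count=2: revealed 1 new [(1,6)] -> total=1
Click 2 (1,2) count=4: revealed 1 new [(1,2)] -> total=2
Click 3 (6,0) count=0: revealed 12 new [(4,0) (4,1) (4,2) (4,3) (5,0) (5,1) (5,2) (5,3) (6,0) (6,1) (6,2) (6,3)] -> total=14

Answer: 14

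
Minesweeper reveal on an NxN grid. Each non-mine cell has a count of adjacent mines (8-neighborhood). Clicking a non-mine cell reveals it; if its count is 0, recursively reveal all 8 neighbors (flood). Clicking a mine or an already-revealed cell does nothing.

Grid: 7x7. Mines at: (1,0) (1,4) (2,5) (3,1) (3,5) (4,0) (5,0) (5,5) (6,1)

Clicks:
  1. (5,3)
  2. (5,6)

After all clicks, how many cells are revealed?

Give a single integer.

Click 1 (5,3) count=0: revealed 15 new [(2,2) (2,3) (2,4) (3,2) (3,3) (3,4) (4,2) (4,3) (4,4) (5,2) (5,3) (5,4) (6,2) (6,3) (6,4)] -> total=15
Click 2 (5,6) count=1: revealed 1 new [(5,6)] -> total=16

Answer: 16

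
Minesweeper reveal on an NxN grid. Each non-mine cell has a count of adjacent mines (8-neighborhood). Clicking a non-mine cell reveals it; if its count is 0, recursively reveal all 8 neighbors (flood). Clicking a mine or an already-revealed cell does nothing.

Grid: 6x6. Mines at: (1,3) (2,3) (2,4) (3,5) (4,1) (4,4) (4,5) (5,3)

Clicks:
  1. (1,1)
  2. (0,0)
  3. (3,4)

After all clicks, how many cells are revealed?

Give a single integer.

Click 1 (1,1) count=0: revealed 12 new [(0,0) (0,1) (0,2) (1,0) (1,1) (1,2) (2,0) (2,1) (2,2) (3,0) (3,1) (3,2)] -> total=12
Click 2 (0,0) count=0: revealed 0 new [(none)] -> total=12
Click 3 (3,4) count=5: revealed 1 new [(3,4)] -> total=13

Answer: 13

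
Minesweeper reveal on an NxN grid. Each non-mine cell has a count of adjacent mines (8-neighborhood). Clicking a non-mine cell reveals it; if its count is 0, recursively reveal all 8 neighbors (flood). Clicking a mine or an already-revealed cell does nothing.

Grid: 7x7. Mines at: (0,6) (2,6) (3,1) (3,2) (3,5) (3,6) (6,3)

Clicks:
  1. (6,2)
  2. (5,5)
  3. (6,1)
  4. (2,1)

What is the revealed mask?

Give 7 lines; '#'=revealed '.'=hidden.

Answer: .......
.......
.#.....
.......
###.###
###.###
###.###

Derivation:
Click 1 (6,2) count=1: revealed 1 new [(6,2)] -> total=1
Click 2 (5,5) count=0: revealed 9 new [(4,4) (4,5) (4,6) (5,4) (5,5) (5,6) (6,4) (6,5) (6,6)] -> total=10
Click 3 (6,1) count=0: revealed 8 new [(4,0) (4,1) (4,2) (5,0) (5,1) (5,2) (6,0) (6,1)] -> total=18
Click 4 (2,1) count=2: revealed 1 new [(2,1)] -> total=19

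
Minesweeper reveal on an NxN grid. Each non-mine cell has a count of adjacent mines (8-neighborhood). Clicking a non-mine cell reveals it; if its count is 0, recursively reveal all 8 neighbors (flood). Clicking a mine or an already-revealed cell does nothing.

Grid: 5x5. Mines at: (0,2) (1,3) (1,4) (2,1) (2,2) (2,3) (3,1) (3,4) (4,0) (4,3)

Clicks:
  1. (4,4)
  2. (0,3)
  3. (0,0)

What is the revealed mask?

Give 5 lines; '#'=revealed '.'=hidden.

Answer: ##.#.
##...
.....
.....
....#

Derivation:
Click 1 (4,4) count=2: revealed 1 new [(4,4)] -> total=1
Click 2 (0,3) count=3: revealed 1 new [(0,3)] -> total=2
Click 3 (0,0) count=0: revealed 4 new [(0,0) (0,1) (1,0) (1,1)] -> total=6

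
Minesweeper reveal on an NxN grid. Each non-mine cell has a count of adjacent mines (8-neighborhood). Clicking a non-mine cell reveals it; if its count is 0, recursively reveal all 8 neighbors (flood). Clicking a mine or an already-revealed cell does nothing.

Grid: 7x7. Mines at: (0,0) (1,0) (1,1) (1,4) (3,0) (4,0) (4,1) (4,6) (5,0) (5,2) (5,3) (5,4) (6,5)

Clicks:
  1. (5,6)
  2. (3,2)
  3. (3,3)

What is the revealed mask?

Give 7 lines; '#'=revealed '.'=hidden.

Click 1 (5,6) count=2: revealed 1 new [(5,6)] -> total=1
Click 2 (3,2) count=1: revealed 1 new [(3,2)] -> total=2
Click 3 (3,3) count=0: revealed 11 new [(2,2) (2,3) (2,4) (2,5) (3,3) (3,4) (3,5) (4,2) (4,3) (4,4) (4,5)] -> total=13

Answer: .......
.......
..####.
..####.
..####.
......#
.......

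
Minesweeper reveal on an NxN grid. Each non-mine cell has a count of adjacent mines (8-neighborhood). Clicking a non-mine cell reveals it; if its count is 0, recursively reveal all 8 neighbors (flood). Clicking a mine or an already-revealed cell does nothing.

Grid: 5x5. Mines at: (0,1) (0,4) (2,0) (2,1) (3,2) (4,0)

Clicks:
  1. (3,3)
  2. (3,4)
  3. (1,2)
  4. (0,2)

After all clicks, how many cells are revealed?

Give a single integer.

Click 1 (3,3) count=1: revealed 1 new [(3,3)] -> total=1
Click 2 (3,4) count=0: revealed 7 new [(1,3) (1,4) (2,3) (2,4) (3,4) (4,3) (4,4)] -> total=8
Click 3 (1,2) count=2: revealed 1 new [(1,2)] -> total=9
Click 4 (0,2) count=1: revealed 1 new [(0,2)] -> total=10

Answer: 10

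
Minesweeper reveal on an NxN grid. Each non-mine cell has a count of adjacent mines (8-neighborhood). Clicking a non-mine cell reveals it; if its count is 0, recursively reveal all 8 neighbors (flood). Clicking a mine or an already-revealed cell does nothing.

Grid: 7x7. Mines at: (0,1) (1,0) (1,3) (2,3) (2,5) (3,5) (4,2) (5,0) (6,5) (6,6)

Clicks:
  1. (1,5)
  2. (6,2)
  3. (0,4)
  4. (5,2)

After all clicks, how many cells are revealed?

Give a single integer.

Answer: 10

Derivation:
Click 1 (1,5) count=1: revealed 1 new [(1,5)] -> total=1
Click 2 (6,2) count=0: revealed 8 new [(5,1) (5,2) (5,3) (5,4) (6,1) (6,2) (6,3) (6,4)] -> total=9
Click 3 (0,4) count=1: revealed 1 new [(0,4)] -> total=10
Click 4 (5,2) count=1: revealed 0 new [(none)] -> total=10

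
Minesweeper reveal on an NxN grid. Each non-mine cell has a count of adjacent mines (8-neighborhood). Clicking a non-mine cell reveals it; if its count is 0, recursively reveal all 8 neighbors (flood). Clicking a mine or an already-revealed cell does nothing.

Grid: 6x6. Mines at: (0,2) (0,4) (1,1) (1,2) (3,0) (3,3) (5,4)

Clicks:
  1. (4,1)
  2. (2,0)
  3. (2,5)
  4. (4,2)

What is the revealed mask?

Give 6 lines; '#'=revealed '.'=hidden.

Click 1 (4,1) count=1: revealed 1 new [(4,1)] -> total=1
Click 2 (2,0) count=2: revealed 1 new [(2,0)] -> total=2
Click 3 (2,5) count=0: revealed 8 new [(1,4) (1,5) (2,4) (2,5) (3,4) (3,5) (4,4) (4,5)] -> total=10
Click 4 (4,2) count=1: revealed 1 new [(4,2)] -> total=11

Answer: ......
....##
#...##
....##
.##.##
......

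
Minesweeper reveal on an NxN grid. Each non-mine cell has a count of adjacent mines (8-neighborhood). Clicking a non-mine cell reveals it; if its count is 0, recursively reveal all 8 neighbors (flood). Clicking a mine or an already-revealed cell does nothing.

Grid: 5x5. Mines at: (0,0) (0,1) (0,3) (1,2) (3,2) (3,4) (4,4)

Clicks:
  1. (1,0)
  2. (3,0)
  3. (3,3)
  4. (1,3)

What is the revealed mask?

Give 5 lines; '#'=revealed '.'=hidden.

Click 1 (1,0) count=2: revealed 1 new [(1,0)] -> total=1
Click 2 (3,0) count=0: revealed 7 new [(1,1) (2,0) (2,1) (3,0) (3,1) (4,0) (4,1)] -> total=8
Click 3 (3,3) count=3: revealed 1 new [(3,3)] -> total=9
Click 4 (1,3) count=2: revealed 1 new [(1,3)] -> total=10

Answer: .....
##.#.
##...
##.#.
##...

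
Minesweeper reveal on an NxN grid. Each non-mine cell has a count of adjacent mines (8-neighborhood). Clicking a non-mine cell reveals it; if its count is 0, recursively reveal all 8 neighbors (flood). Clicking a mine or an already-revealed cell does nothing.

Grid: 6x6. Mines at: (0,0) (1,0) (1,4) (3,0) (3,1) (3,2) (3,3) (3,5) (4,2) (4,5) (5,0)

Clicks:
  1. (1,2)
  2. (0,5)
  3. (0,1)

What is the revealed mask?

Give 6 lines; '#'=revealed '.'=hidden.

Answer: .###.#
.###..
.###..
......
......
......

Derivation:
Click 1 (1,2) count=0: revealed 9 new [(0,1) (0,2) (0,3) (1,1) (1,2) (1,3) (2,1) (2,2) (2,3)] -> total=9
Click 2 (0,5) count=1: revealed 1 new [(0,5)] -> total=10
Click 3 (0,1) count=2: revealed 0 new [(none)] -> total=10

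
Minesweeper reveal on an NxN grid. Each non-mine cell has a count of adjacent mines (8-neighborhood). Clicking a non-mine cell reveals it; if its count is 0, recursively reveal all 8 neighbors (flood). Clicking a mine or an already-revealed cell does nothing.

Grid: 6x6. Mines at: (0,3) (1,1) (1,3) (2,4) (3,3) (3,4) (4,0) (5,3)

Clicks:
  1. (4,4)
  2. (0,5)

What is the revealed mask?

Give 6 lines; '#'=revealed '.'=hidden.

Click 1 (4,4) count=3: revealed 1 new [(4,4)] -> total=1
Click 2 (0,5) count=0: revealed 4 new [(0,4) (0,5) (1,4) (1,5)] -> total=5

Answer: ....##
....##
......
......
....#.
......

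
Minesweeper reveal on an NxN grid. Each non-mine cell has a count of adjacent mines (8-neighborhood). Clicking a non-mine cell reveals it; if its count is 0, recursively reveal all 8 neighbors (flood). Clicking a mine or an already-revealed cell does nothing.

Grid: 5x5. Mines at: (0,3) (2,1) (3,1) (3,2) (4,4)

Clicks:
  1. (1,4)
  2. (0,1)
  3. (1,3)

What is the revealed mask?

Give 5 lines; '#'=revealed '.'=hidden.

Click 1 (1,4) count=1: revealed 1 new [(1,4)] -> total=1
Click 2 (0,1) count=0: revealed 6 new [(0,0) (0,1) (0,2) (1,0) (1,1) (1,2)] -> total=7
Click 3 (1,3) count=1: revealed 1 new [(1,3)] -> total=8

Answer: ###..
#####
.....
.....
.....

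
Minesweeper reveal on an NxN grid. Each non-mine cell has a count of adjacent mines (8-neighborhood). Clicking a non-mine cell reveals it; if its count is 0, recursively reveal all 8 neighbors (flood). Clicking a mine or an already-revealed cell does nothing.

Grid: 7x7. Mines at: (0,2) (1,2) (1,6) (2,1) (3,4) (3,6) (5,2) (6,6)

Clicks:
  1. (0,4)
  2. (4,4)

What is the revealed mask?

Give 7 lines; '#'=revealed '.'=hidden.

Click 1 (0,4) count=0: revealed 9 new [(0,3) (0,4) (0,5) (1,3) (1,4) (1,5) (2,3) (2,4) (2,5)] -> total=9
Click 2 (4,4) count=1: revealed 1 new [(4,4)] -> total=10

Answer: ...###.
...###.
...###.
.......
....#..
.......
.......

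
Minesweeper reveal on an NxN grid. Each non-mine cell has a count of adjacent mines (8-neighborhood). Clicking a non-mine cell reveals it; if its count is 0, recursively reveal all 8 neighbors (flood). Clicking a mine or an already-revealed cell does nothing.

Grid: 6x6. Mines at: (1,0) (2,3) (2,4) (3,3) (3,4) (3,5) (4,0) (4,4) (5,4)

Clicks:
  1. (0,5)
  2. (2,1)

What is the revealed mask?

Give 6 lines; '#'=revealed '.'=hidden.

Click 1 (0,5) count=0: revealed 10 new [(0,1) (0,2) (0,3) (0,4) (0,5) (1,1) (1,2) (1,3) (1,4) (1,5)] -> total=10
Click 2 (2,1) count=1: revealed 1 new [(2,1)] -> total=11

Answer: .#####
.#####
.#....
......
......
......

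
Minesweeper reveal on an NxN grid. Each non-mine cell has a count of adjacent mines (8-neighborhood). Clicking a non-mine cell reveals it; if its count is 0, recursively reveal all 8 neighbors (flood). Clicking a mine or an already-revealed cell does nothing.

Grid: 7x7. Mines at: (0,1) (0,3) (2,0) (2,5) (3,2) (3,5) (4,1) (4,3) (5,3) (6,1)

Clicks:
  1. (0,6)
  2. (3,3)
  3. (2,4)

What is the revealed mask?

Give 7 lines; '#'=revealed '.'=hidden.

Answer: ....###
....###
....#..
...#...
.......
.......
.......

Derivation:
Click 1 (0,6) count=0: revealed 6 new [(0,4) (0,5) (0,6) (1,4) (1,5) (1,6)] -> total=6
Click 2 (3,3) count=2: revealed 1 new [(3,3)] -> total=7
Click 3 (2,4) count=2: revealed 1 new [(2,4)] -> total=8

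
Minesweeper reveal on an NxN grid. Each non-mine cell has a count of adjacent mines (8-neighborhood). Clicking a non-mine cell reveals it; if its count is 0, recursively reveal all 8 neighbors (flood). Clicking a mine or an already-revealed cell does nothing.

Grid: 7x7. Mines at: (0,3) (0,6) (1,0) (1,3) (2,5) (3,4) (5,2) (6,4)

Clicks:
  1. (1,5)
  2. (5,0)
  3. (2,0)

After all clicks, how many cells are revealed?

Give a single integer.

Answer: 17

Derivation:
Click 1 (1,5) count=2: revealed 1 new [(1,5)] -> total=1
Click 2 (5,0) count=0: revealed 16 new [(2,0) (2,1) (2,2) (2,3) (3,0) (3,1) (3,2) (3,3) (4,0) (4,1) (4,2) (4,3) (5,0) (5,1) (6,0) (6,1)] -> total=17
Click 3 (2,0) count=1: revealed 0 new [(none)] -> total=17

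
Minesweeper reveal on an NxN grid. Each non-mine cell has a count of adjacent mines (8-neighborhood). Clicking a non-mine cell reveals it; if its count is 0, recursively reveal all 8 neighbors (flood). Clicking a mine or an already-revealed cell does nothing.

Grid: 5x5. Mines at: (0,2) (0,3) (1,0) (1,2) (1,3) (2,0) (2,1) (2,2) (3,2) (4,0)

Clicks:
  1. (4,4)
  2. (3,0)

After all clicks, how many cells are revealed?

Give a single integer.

Answer: 7

Derivation:
Click 1 (4,4) count=0: revealed 6 new [(2,3) (2,4) (3,3) (3,4) (4,3) (4,4)] -> total=6
Click 2 (3,0) count=3: revealed 1 new [(3,0)] -> total=7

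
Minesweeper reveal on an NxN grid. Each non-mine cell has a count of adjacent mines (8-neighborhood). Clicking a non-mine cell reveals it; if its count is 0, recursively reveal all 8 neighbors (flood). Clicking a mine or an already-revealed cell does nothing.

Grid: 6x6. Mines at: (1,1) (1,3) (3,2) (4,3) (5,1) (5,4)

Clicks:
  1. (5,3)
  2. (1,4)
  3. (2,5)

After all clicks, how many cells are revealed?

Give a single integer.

Click 1 (5,3) count=2: revealed 1 new [(5,3)] -> total=1
Click 2 (1,4) count=1: revealed 1 new [(1,4)] -> total=2
Click 3 (2,5) count=0: revealed 9 new [(0,4) (0,5) (1,5) (2,4) (2,5) (3,4) (3,5) (4,4) (4,5)] -> total=11

Answer: 11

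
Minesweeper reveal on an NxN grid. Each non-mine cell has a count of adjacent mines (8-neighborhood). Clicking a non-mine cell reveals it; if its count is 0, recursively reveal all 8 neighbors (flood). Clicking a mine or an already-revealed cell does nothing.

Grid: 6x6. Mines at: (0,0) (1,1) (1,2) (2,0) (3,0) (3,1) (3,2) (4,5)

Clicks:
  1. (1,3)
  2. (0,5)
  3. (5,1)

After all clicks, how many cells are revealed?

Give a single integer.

Click 1 (1,3) count=1: revealed 1 new [(1,3)] -> total=1
Click 2 (0,5) count=0: revealed 11 new [(0,3) (0,4) (0,5) (1,4) (1,5) (2,3) (2,4) (2,5) (3,3) (3,4) (3,5)] -> total=12
Click 3 (5,1) count=0: revealed 10 new [(4,0) (4,1) (4,2) (4,3) (4,4) (5,0) (5,1) (5,2) (5,3) (5,4)] -> total=22

Answer: 22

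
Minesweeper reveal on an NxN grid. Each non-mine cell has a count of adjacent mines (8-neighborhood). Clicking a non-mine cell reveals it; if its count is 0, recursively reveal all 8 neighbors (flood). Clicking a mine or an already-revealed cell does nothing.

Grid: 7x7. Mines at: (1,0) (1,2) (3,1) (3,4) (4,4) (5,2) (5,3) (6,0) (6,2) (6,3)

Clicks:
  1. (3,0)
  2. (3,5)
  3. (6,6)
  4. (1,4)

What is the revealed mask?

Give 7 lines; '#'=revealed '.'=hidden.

Answer: ...####
...####
...####
#....##
.....##
....###
....###

Derivation:
Click 1 (3,0) count=1: revealed 1 new [(3,0)] -> total=1
Click 2 (3,5) count=2: revealed 1 new [(3,5)] -> total=2
Click 3 (6,6) count=0: revealed 21 new [(0,3) (0,4) (0,5) (0,6) (1,3) (1,4) (1,5) (1,6) (2,3) (2,4) (2,5) (2,6) (3,6) (4,5) (4,6) (5,4) (5,5) (5,6) (6,4) (6,5) (6,6)] -> total=23
Click 4 (1,4) count=0: revealed 0 new [(none)] -> total=23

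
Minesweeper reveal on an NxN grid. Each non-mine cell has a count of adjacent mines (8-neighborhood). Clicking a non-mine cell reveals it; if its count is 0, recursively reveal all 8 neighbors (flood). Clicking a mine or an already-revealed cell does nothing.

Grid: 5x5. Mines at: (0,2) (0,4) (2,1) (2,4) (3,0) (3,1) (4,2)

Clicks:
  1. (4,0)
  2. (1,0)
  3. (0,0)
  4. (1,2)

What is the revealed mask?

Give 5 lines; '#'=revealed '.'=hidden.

Click 1 (4,0) count=2: revealed 1 new [(4,0)] -> total=1
Click 2 (1,0) count=1: revealed 1 new [(1,0)] -> total=2
Click 3 (0,0) count=0: revealed 3 new [(0,0) (0,1) (1,1)] -> total=5
Click 4 (1,2) count=2: revealed 1 new [(1,2)] -> total=6

Answer: ##...
###..
.....
.....
#....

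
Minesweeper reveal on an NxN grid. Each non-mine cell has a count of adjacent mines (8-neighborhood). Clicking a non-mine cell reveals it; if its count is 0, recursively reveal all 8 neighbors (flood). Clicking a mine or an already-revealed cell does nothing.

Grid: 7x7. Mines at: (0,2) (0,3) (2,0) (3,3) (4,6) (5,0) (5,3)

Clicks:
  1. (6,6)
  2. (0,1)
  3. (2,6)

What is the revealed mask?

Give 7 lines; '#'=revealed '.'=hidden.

Click 1 (6,6) count=0: revealed 6 new [(5,4) (5,5) (5,6) (6,4) (6,5) (6,6)] -> total=6
Click 2 (0,1) count=1: revealed 1 new [(0,1)] -> total=7
Click 3 (2,6) count=0: revealed 12 new [(0,4) (0,5) (0,6) (1,4) (1,5) (1,6) (2,4) (2,5) (2,6) (3,4) (3,5) (3,6)] -> total=19

Answer: .#..###
....###
....###
....###
.......
....###
....###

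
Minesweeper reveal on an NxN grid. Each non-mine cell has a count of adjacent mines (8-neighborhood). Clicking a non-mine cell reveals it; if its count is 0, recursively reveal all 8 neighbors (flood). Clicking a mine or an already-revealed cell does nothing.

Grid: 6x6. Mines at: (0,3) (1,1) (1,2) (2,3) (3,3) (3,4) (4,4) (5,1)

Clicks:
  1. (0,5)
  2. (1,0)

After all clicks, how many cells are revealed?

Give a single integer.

Click 1 (0,5) count=0: revealed 6 new [(0,4) (0,5) (1,4) (1,5) (2,4) (2,5)] -> total=6
Click 2 (1,0) count=1: revealed 1 new [(1,0)] -> total=7

Answer: 7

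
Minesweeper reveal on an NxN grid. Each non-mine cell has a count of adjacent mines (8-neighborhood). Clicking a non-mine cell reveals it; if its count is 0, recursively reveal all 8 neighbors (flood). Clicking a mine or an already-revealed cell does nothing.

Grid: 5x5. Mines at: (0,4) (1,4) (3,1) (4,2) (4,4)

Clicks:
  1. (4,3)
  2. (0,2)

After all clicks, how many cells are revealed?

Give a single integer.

Answer: 13

Derivation:
Click 1 (4,3) count=2: revealed 1 new [(4,3)] -> total=1
Click 2 (0,2) count=0: revealed 12 new [(0,0) (0,1) (0,2) (0,3) (1,0) (1,1) (1,2) (1,3) (2,0) (2,1) (2,2) (2,3)] -> total=13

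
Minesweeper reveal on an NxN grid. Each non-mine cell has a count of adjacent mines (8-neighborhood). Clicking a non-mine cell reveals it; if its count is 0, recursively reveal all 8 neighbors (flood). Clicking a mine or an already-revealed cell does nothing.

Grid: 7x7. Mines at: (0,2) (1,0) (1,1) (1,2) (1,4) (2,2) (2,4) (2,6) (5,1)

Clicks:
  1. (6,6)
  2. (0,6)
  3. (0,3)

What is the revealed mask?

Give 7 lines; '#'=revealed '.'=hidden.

Click 1 (6,6) count=0: revealed 20 new [(3,2) (3,3) (3,4) (3,5) (3,6) (4,2) (4,3) (4,4) (4,5) (4,6) (5,2) (5,3) (5,4) (5,5) (5,6) (6,2) (6,3) (6,4) (6,5) (6,6)] -> total=20
Click 2 (0,6) count=0: revealed 4 new [(0,5) (0,6) (1,5) (1,6)] -> total=24
Click 3 (0,3) count=3: revealed 1 new [(0,3)] -> total=25

Answer: ...#.##
.....##
.......
..#####
..#####
..#####
..#####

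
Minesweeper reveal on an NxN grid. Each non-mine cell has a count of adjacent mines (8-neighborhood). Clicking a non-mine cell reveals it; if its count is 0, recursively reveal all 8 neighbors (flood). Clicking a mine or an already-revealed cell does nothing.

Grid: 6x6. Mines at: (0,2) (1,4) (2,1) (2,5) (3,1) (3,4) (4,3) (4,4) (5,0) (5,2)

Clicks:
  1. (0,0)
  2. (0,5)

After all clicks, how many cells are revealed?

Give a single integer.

Answer: 5

Derivation:
Click 1 (0,0) count=0: revealed 4 new [(0,0) (0,1) (1,0) (1,1)] -> total=4
Click 2 (0,5) count=1: revealed 1 new [(0,5)] -> total=5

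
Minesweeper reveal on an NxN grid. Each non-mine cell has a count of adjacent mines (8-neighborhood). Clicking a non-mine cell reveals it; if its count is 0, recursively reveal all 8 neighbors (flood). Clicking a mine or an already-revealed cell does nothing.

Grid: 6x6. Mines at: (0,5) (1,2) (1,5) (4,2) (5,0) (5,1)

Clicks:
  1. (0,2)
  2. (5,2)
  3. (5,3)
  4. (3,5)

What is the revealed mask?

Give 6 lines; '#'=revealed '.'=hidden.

Click 1 (0,2) count=1: revealed 1 new [(0,2)] -> total=1
Click 2 (5,2) count=2: revealed 1 new [(5,2)] -> total=2
Click 3 (5,3) count=1: revealed 1 new [(5,3)] -> total=3
Click 4 (3,5) count=0: revealed 11 new [(2,3) (2,4) (2,5) (3,3) (3,4) (3,5) (4,3) (4,4) (4,5) (5,4) (5,5)] -> total=14

Answer: ..#...
......
...###
...###
...###
..####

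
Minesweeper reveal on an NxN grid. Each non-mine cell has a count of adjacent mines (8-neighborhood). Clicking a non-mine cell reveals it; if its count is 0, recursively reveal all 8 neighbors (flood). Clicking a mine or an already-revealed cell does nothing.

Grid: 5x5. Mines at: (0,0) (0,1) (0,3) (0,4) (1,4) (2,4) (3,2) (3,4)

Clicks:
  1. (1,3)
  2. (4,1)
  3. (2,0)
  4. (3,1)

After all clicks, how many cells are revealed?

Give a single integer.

Click 1 (1,3) count=4: revealed 1 new [(1,3)] -> total=1
Click 2 (4,1) count=1: revealed 1 new [(4,1)] -> total=2
Click 3 (2,0) count=0: revealed 7 new [(1,0) (1,1) (2,0) (2,1) (3,0) (3,1) (4,0)] -> total=9
Click 4 (3,1) count=1: revealed 0 new [(none)] -> total=9

Answer: 9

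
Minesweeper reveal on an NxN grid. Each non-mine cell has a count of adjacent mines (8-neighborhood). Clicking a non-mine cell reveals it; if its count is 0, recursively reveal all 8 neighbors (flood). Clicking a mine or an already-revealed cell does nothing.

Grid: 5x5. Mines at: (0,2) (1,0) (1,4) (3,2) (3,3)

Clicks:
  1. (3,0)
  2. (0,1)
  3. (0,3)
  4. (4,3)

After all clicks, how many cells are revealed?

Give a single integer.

Answer: 9

Derivation:
Click 1 (3,0) count=0: revealed 6 new [(2,0) (2,1) (3,0) (3,1) (4,0) (4,1)] -> total=6
Click 2 (0,1) count=2: revealed 1 new [(0,1)] -> total=7
Click 3 (0,3) count=2: revealed 1 new [(0,3)] -> total=8
Click 4 (4,3) count=2: revealed 1 new [(4,3)] -> total=9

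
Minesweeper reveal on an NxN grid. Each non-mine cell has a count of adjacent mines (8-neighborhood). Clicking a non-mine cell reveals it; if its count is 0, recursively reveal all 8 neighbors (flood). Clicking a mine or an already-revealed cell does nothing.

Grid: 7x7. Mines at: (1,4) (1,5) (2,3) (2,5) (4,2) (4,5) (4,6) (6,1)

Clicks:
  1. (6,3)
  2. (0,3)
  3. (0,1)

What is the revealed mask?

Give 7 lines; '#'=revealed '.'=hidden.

Answer: ####...
####...
###....
###....
##.....
#######
..#####

Derivation:
Click 1 (6,3) count=0: revealed 10 new [(5,2) (5,3) (5,4) (5,5) (5,6) (6,2) (6,3) (6,4) (6,5) (6,6)] -> total=10
Click 2 (0,3) count=1: revealed 1 new [(0,3)] -> total=11
Click 3 (0,1) count=0: revealed 17 new [(0,0) (0,1) (0,2) (1,0) (1,1) (1,2) (1,3) (2,0) (2,1) (2,2) (3,0) (3,1) (3,2) (4,0) (4,1) (5,0) (5,1)] -> total=28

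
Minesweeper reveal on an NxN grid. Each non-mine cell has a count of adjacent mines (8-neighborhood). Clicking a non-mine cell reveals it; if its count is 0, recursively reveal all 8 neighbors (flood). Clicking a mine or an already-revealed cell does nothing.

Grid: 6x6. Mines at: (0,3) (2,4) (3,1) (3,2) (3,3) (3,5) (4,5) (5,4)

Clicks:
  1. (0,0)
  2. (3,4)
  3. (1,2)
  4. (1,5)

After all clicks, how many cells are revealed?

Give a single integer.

Click 1 (0,0) count=0: revealed 9 new [(0,0) (0,1) (0,2) (1,0) (1,1) (1,2) (2,0) (2,1) (2,2)] -> total=9
Click 2 (3,4) count=4: revealed 1 new [(3,4)] -> total=10
Click 3 (1,2) count=1: revealed 0 new [(none)] -> total=10
Click 4 (1,5) count=1: revealed 1 new [(1,5)] -> total=11

Answer: 11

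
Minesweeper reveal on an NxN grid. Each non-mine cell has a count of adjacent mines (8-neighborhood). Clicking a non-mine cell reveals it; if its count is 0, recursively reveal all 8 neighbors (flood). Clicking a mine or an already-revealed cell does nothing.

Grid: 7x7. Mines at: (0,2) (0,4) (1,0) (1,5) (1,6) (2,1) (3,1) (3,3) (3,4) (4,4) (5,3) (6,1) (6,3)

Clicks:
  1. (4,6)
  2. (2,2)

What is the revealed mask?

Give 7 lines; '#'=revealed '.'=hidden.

Answer: .......
.......
..#..##
.....##
.....##
....###
....###

Derivation:
Click 1 (4,6) count=0: revealed 12 new [(2,5) (2,6) (3,5) (3,6) (4,5) (4,6) (5,4) (5,5) (5,6) (6,4) (6,5) (6,6)] -> total=12
Click 2 (2,2) count=3: revealed 1 new [(2,2)] -> total=13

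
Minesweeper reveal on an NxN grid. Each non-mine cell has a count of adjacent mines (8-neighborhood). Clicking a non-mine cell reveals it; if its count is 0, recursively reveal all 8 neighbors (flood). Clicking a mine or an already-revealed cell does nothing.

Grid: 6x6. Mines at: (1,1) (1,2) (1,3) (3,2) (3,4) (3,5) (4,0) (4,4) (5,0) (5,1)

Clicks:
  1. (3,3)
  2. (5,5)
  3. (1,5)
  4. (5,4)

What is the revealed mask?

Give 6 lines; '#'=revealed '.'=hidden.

Click 1 (3,3) count=3: revealed 1 new [(3,3)] -> total=1
Click 2 (5,5) count=1: revealed 1 new [(5,5)] -> total=2
Click 3 (1,5) count=0: revealed 6 new [(0,4) (0,5) (1,4) (1,5) (2,4) (2,5)] -> total=8
Click 4 (5,4) count=1: revealed 1 new [(5,4)] -> total=9

Answer: ....##
....##
....##
...#..
......
....##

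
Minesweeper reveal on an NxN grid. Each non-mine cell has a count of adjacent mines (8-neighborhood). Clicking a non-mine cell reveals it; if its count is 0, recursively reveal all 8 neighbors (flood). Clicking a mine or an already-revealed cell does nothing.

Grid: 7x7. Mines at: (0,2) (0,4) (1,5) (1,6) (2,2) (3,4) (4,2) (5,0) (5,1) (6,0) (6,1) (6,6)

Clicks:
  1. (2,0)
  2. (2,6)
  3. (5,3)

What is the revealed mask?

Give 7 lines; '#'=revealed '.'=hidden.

Click 1 (2,0) count=0: revealed 10 new [(0,0) (0,1) (1,0) (1,1) (2,0) (2,1) (3,0) (3,1) (4,0) (4,1)] -> total=10
Click 2 (2,6) count=2: revealed 1 new [(2,6)] -> total=11
Click 3 (5,3) count=1: revealed 1 new [(5,3)] -> total=12

Answer: ##.....
##.....
##....#
##.....
##.....
...#...
.......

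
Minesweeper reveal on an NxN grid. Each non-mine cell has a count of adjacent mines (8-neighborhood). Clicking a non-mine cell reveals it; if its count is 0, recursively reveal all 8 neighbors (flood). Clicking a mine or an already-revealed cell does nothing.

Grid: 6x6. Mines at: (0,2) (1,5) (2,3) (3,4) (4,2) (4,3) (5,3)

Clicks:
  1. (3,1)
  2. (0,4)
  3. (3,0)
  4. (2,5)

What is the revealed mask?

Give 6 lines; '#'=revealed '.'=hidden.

Click 1 (3,1) count=1: revealed 1 new [(3,1)] -> total=1
Click 2 (0,4) count=1: revealed 1 new [(0,4)] -> total=2
Click 3 (3,0) count=0: revealed 14 new [(0,0) (0,1) (1,0) (1,1) (1,2) (2,0) (2,1) (2,2) (3,0) (3,2) (4,0) (4,1) (5,0) (5,1)] -> total=16
Click 4 (2,5) count=2: revealed 1 new [(2,5)] -> total=17

Answer: ##..#.
###...
###..#
###...
##....
##....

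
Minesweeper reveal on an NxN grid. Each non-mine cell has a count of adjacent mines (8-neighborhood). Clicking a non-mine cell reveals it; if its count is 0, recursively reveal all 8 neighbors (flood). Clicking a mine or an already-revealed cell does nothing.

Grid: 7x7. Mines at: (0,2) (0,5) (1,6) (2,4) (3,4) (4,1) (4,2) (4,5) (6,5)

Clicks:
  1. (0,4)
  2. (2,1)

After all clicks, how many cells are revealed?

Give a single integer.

Click 1 (0,4) count=1: revealed 1 new [(0,4)] -> total=1
Click 2 (2,1) count=0: revealed 14 new [(0,0) (0,1) (1,0) (1,1) (1,2) (1,3) (2,0) (2,1) (2,2) (2,3) (3,0) (3,1) (3,2) (3,3)] -> total=15

Answer: 15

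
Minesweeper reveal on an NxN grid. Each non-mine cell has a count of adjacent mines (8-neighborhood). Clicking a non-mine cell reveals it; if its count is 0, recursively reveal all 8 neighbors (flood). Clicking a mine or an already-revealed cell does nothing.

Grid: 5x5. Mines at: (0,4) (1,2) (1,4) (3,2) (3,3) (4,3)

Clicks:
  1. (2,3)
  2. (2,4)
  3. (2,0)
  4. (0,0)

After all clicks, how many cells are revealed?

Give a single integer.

Click 1 (2,3) count=4: revealed 1 new [(2,3)] -> total=1
Click 2 (2,4) count=2: revealed 1 new [(2,4)] -> total=2
Click 3 (2,0) count=0: revealed 10 new [(0,0) (0,1) (1,0) (1,1) (2,0) (2,1) (3,0) (3,1) (4,0) (4,1)] -> total=12
Click 4 (0,0) count=0: revealed 0 new [(none)] -> total=12

Answer: 12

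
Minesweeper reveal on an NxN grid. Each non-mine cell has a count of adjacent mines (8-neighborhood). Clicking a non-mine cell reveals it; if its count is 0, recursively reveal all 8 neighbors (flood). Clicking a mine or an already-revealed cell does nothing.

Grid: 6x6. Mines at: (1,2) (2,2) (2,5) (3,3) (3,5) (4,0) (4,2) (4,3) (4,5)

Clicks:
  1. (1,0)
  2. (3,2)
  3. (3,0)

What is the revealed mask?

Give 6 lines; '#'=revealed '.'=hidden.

Answer: ##....
##....
##....
###...
......
......

Derivation:
Click 1 (1,0) count=0: revealed 8 new [(0,0) (0,1) (1,0) (1,1) (2,0) (2,1) (3,0) (3,1)] -> total=8
Click 2 (3,2) count=4: revealed 1 new [(3,2)] -> total=9
Click 3 (3,0) count=1: revealed 0 new [(none)] -> total=9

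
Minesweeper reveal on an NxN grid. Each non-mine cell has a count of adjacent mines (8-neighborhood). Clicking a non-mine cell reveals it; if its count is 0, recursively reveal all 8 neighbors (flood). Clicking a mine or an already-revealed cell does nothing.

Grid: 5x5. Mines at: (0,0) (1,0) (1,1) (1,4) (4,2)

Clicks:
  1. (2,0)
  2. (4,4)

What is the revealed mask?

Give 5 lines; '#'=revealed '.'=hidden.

Click 1 (2,0) count=2: revealed 1 new [(2,0)] -> total=1
Click 2 (4,4) count=0: revealed 6 new [(2,3) (2,4) (3,3) (3,4) (4,3) (4,4)] -> total=7

Answer: .....
.....
#..##
...##
...##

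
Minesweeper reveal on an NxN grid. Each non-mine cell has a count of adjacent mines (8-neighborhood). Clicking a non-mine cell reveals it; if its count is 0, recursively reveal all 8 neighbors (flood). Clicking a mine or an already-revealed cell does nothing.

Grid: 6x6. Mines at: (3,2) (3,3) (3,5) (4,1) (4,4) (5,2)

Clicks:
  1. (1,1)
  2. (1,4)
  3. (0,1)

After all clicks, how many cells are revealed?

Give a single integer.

Click 1 (1,1) count=0: revealed 20 new [(0,0) (0,1) (0,2) (0,3) (0,4) (0,5) (1,0) (1,1) (1,2) (1,3) (1,4) (1,5) (2,0) (2,1) (2,2) (2,3) (2,4) (2,5) (3,0) (3,1)] -> total=20
Click 2 (1,4) count=0: revealed 0 new [(none)] -> total=20
Click 3 (0,1) count=0: revealed 0 new [(none)] -> total=20

Answer: 20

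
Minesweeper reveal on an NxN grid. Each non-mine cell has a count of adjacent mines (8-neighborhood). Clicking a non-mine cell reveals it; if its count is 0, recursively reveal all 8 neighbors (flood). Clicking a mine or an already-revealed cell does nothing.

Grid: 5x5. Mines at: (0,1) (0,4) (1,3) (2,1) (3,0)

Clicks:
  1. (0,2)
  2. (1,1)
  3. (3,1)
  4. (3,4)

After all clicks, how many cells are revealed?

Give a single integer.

Click 1 (0,2) count=2: revealed 1 new [(0,2)] -> total=1
Click 2 (1,1) count=2: revealed 1 new [(1,1)] -> total=2
Click 3 (3,1) count=2: revealed 1 new [(3,1)] -> total=3
Click 4 (3,4) count=0: revealed 10 new [(2,2) (2,3) (2,4) (3,2) (3,3) (3,4) (4,1) (4,2) (4,3) (4,4)] -> total=13

Answer: 13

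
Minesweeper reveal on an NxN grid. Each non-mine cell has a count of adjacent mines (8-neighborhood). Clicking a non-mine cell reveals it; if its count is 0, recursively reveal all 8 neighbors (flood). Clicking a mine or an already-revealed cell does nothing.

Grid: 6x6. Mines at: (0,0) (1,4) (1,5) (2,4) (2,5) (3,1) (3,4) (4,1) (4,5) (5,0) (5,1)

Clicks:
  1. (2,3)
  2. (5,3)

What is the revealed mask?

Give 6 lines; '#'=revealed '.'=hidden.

Answer: ......
......
...#..
......
..###.
..###.

Derivation:
Click 1 (2,3) count=3: revealed 1 new [(2,3)] -> total=1
Click 2 (5,3) count=0: revealed 6 new [(4,2) (4,3) (4,4) (5,2) (5,3) (5,4)] -> total=7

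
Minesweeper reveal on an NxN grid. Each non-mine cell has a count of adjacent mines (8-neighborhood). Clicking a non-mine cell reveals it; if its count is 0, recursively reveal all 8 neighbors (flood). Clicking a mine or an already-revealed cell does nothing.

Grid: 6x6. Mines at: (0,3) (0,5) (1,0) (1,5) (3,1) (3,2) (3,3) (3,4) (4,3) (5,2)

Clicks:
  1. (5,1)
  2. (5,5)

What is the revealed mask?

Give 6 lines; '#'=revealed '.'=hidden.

Click 1 (5,1) count=1: revealed 1 new [(5,1)] -> total=1
Click 2 (5,5) count=0: revealed 4 new [(4,4) (4,5) (5,4) (5,5)] -> total=5

Answer: ......
......
......
......
....##
.#..##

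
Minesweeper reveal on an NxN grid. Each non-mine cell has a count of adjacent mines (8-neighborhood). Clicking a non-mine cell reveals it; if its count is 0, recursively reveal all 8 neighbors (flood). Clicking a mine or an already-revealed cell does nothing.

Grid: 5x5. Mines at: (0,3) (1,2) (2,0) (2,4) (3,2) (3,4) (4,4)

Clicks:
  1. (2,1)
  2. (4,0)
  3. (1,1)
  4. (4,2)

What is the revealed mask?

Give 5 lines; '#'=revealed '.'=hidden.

Click 1 (2,1) count=3: revealed 1 new [(2,1)] -> total=1
Click 2 (4,0) count=0: revealed 4 new [(3,0) (3,1) (4,0) (4,1)] -> total=5
Click 3 (1,1) count=2: revealed 1 new [(1,1)] -> total=6
Click 4 (4,2) count=1: revealed 1 new [(4,2)] -> total=7

Answer: .....
.#...
.#...
##...
###..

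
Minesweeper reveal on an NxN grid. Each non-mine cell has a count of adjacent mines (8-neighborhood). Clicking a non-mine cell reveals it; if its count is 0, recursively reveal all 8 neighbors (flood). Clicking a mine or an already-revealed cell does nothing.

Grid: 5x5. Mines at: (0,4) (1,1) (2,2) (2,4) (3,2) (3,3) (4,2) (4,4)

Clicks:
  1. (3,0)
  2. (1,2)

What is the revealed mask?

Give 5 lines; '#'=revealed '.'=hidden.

Click 1 (3,0) count=0: revealed 6 new [(2,0) (2,1) (3,0) (3,1) (4,0) (4,1)] -> total=6
Click 2 (1,2) count=2: revealed 1 new [(1,2)] -> total=7

Answer: .....
..#..
##...
##...
##...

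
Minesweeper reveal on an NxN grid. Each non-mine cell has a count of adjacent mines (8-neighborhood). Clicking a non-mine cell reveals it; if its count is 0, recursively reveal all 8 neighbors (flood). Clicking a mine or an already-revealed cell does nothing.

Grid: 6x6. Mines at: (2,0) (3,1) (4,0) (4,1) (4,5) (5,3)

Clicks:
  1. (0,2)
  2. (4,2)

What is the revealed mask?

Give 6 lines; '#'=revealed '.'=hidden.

Click 1 (0,2) count=0: revealed 24 new [(0,0) (0,1) (0,2) (0,3) (0,4) (0,5) (1,0) (1,1) (1,2) (1,3) (1,4) (1,5) (2,1) (2,2) (2,3) (2,4) (2,5) (3,2) (3,3) (3,4) (3,5) (4,2) (4,3) (4,4)] -> total=24
Click 2 (4,2) count=3: revealed 0 new [(none)] -> total=24

Answer: ######
######
.#####
..####
..###.
......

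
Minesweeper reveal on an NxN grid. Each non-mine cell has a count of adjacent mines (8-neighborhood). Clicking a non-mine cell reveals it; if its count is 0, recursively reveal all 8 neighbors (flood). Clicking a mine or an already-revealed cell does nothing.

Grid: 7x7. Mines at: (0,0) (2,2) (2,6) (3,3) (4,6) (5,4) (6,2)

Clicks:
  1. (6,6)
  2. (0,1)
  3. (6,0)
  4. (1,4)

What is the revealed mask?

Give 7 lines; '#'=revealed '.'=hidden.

Click 1 (6,6) count=0: revealed 4 new [(5,5) (5,6) (6,5) (6,6)] -> total=4
Click 2 (0,1) count=1: revealed 1 new [(0,1)] -> total=5
Click 3 (6,0) count=0: revealed 15 new [(1,0) (1,1) (2,0) (2,1) (3,0) (3,1) (3,2) (4,0) (4,1) (4,2) (5,0) (5,1) (5,2) (6,0) (6,1)] -> total=20
Click 4 (1,4) count=0: revealed 13 new [(0,2) (0,3) (0,4) (0,5) (0,6) (1,2) (1,3) (1,4) (1,5) (1,6) (2,3) (2,4) (2,5)] -> total=33

Answer: .######
#######
##.###.
###....
###....
###..##
##...##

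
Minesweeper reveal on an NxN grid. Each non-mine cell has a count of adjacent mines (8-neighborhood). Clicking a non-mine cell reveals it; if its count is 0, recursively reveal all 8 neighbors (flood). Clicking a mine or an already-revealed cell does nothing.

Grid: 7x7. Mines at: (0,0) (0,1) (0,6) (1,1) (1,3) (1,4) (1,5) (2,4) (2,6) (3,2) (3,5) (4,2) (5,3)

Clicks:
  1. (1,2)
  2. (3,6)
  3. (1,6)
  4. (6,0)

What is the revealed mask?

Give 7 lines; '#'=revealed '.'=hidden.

Click 1 (1,2) count=3: revealed 1 new [(1,2)] -> total=1
Click 2 (3,6) count=2: revealed 1 new [(3,6)] -> total=2
Click 3 (1,6) count=3: revealed 1 new [(1,6)] -> total=3
Click 4 (6,0) count=0: revealed 12 new [(2,0) (2,1) (3,0) (3,1) (4,0) (4,1) (5,0) (5,1) (5,2) (6,0) (6,1) (6,2)] -> total=15

Answer: .......
..#...#
##.....
##....#
##.....
###....
###....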